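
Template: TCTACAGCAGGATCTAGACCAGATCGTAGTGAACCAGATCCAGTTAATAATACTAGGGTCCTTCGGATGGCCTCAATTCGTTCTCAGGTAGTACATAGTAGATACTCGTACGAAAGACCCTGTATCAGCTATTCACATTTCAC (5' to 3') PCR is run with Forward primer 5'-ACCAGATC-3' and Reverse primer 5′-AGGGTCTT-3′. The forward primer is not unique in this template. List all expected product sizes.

The forward primer ACCAGATC matches the top strand at positions 18–25, 33–40.
The reverse primer's reverse complement is AAGACCCT, matching at positions 114–121.
Each forward site pairs with the reverse site to give a product ending at position 121: sizes 104, 89 bp.

104 bp, 89 bp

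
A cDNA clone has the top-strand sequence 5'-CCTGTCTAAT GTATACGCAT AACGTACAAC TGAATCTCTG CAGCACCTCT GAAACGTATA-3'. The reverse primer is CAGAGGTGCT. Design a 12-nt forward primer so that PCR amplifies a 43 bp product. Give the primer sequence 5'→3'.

The reverse primer's reverse complement AGCACCTCTG matches the template at positions 42–51, so the product ends at position 51.
A 43 bp product then starts at position 51 − 43 + 1 = 9.
The forward primer is identical to the top strand there: ATGTATACGCAT.

5'-ATGTATACGCAT-3'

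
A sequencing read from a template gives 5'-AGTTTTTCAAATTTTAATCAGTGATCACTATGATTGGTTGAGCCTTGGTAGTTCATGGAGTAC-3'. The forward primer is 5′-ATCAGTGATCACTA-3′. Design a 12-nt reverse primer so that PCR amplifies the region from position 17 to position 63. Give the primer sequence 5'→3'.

5'-GTACTCCATGAA-3'

The product's 3' end on the top strand is position 63.
The reverse primer anneals to the top strand over positions 52–63, i.e. to TTCATGGAGTAC.
Its sequence written 5'→3' is the reverse complement: GTACTCCATGAA.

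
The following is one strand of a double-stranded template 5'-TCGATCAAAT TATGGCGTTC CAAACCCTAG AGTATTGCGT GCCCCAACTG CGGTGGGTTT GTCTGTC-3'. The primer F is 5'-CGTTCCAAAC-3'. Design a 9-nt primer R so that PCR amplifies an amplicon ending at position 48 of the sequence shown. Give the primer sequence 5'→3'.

The forward primer binds at positions 16–25; the product's 3' end on the top strand is position 48.
The reverse primer anneals to the top strand over positions 40–48, i.e. to TGCCCCAAC.
Its sequence written 5'→3' is the reverse complement: GTTGGGGCA.

5'-GTTGGGGCA-3'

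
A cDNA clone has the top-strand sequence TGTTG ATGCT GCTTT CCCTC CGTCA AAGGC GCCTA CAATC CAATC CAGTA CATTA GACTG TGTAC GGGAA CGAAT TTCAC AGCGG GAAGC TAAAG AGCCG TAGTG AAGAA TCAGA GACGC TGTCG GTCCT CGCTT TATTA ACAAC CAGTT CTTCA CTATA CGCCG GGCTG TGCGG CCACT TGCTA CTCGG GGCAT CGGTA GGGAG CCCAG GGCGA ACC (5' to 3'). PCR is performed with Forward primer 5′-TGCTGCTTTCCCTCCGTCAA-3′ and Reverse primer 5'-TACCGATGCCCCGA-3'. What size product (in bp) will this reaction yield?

Forward primer TGCTGCTTTCCCTCCGTCAA is found on the top strand at positions 7–26.
Taking the reverse complement of TACCGATGCCCCGA gives TCGGGGCATCGGTA, found at positions 187–200 on the template; the primer anneals here to the top strand with its 3' end pointing upstream.
Amplicon spans positions 7–200: 194 bp.

194 bp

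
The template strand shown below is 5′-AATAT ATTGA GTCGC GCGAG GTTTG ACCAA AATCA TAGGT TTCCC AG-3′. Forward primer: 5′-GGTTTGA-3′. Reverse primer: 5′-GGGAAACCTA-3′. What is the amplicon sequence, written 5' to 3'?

Scanning the template, GGTTTGA occurs at positions 20–26; this primer anneals to the bottom strand there with its 3' end pointing downstream.
The reverse primer's reverse complement is TAGGTTTCCC, which matches the template at positions 36–45.
The product is the template from position 20 through 45 (26 bp).

5'-GGTTTGACCAAAATCATAGGTTTCCC-3'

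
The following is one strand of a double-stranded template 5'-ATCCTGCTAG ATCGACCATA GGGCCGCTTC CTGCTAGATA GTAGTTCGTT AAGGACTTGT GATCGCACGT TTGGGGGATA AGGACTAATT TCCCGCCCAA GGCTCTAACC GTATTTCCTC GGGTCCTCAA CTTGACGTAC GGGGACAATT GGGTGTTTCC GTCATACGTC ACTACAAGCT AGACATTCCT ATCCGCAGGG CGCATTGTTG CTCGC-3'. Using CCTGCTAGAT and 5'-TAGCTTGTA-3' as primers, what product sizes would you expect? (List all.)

The forward primer CCTGCTAGAT matches the top strand at positions 3–12, 30–39.
The reverse primer's reverse complement is TACAAGCTA, matching at positions 173–181.
Each forward site pairs with the reverse site to give a product ending at position 181: sizes 179, 152 bp.

179 bp, 152 bp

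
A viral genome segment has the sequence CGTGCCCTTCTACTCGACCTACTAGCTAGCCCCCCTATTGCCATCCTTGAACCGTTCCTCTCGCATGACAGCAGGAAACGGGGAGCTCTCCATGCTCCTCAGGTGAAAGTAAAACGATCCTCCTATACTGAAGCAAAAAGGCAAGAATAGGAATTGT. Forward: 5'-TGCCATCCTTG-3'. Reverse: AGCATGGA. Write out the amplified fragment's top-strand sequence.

Scanning the template, TGCCATCCTTG occurs at positions 39–49; this primer anneals to the bottom strand there with its 3' end pointing downstream.
The reverse primer's reverse complement is TCCATGCT, which matches the template at positions 89–96.
The product is the template from position 39 through 96 (58 bp).

5'-TGCCATCCTTGAACCGTTCCTCTCGCATGACAGCAGGAAACGGGGAGCTCTCCATGCT-3'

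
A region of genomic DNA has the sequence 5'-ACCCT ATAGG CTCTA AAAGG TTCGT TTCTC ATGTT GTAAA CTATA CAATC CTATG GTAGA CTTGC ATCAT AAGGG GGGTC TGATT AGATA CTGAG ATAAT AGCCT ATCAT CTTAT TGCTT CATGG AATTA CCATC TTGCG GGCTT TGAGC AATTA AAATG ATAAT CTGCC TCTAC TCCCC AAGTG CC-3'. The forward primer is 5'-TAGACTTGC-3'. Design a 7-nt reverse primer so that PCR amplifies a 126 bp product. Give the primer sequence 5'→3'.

The forward primer binds at positions 57–65, so a 126 bp product ends at position 57 + 126 − 1 = 182.
The reverse primer anneals to the top strand over positions 176–182, i.e. to TCCCCAA.
Its sequence written 5'→3' is the reverse complement: TTGGGGA.

5'-TTGGGGA-3'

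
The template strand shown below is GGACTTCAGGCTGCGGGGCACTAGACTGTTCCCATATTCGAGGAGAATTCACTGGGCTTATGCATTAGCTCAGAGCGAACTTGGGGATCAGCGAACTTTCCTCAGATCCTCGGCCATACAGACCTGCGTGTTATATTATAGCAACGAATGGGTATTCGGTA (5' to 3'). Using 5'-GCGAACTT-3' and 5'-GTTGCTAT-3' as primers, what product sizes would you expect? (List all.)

71 bp, 55 bp

The forward primer GCGAACTT matches the top strand at positions 75–82, 91–98.
The reverse primer's reverse complement is ATAGCAAC, matching at positions 138–145.
Each forward site pairs with the reverse site to give a product ending at position 145: sizes 71, 55 bp.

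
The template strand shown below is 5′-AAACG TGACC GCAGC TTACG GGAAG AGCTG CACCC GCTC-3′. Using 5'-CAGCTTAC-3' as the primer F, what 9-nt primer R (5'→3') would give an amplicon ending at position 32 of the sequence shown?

5'-TGCAGCTCT-3'

The forward primer binds at positions 12–19; the product's 3' end on the top strand is position 32.
The reverse primer anneals to the top strand over positions 24–32, i.e. to AGAGCTGCA.
Its sequence written 5'→3' is the reverse complement: TGCAGCTCT.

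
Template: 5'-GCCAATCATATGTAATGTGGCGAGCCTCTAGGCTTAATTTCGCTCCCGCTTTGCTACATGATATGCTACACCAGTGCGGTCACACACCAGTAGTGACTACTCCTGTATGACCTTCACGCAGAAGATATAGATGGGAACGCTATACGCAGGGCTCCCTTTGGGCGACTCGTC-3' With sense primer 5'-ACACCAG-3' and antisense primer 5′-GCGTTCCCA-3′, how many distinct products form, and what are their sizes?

Two products: 73 bp, 57 bp

The forward primer ACACCAG matches the top strand at positions 68–74, 84–90.
The reverse primer's reverse complement is TGGGAACGC, matching at positions 132–140.
Each forward site pairs with the reverse site to give a product ending at position 140: sizes 73, 57 bp.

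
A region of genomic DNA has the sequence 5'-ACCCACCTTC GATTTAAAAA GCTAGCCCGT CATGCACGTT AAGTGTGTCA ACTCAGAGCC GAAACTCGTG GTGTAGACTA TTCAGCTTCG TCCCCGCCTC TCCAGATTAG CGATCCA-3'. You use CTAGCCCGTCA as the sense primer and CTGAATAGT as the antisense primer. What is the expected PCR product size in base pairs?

Scanning the template, CTAGCCCGTCA occurs at positions 22–32; this primer anneals to the bottom strand there with its 3' end pointing downstream.
Taking the reverse complement of CTGAATAGT gives ACTATTCAG, found at positions 77–85 on the template; the primer anneals here to the top strand with its 3' end pointing upstream.
Amplicon spans positions 22–85: 64 bp.

64 bp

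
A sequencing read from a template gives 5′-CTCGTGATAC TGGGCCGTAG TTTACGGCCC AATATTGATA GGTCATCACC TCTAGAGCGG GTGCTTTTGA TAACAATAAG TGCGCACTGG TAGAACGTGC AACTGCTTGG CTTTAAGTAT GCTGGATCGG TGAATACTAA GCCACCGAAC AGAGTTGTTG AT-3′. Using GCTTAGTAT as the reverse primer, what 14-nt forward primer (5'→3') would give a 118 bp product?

The reverse primer's reverse complement ATACTAAGC matches the template at positions 134–142, so the product ends at position 142.
A 118 bp product then starts at position 142 − 118 + 1 = 25.
The forward primer is identical to the top strand there: CGGCCCAATATTGA.

5'-CGGCCCAATATTGA-3'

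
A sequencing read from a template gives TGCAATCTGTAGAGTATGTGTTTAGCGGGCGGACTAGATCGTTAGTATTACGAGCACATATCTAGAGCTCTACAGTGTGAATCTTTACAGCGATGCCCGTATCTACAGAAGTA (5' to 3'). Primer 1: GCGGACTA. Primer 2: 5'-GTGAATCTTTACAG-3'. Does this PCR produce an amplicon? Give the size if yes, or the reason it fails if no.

No product — both primers anneal to the same strand and extend in the same direction.

Primer 1 (GCGGACTA) matches the top strand at positions 29–36 (3' end points downstream).
Primer 2 (GTGAATCTTTACAG) also matches the top strand directly, at positions 77–90 — its reverse complement CTGTAAAGATTCAC is not present.
Both primers anneal to the bottom strand with 3' ends pointing the same way, so neither can prime synthesis back toward the other.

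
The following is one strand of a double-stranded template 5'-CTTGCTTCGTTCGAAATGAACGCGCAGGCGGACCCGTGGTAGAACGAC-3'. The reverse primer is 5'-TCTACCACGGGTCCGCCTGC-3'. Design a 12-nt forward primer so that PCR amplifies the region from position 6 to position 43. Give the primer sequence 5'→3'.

The reverse primer's reverse complement GCAGGCGGACCCGTGGTAGA matches the template at positions 24–43; the product starts at position 6.
The forward primer is identical to the top strand over positions 6–17: TTCGTTCGAAAT.

5'-TTCGTTCGAAAT-3'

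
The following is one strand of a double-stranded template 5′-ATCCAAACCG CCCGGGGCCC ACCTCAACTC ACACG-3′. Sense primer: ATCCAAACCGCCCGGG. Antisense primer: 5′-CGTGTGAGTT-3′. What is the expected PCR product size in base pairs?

35 bp

Forward primer ATCCAAACCGCCCGGG is found on the top strand at positions 1–16.
Taking the reverse complement of CGTGTGAGTT gives AACTCACACG, found at positions 26–35 on the template; the primer anneals here to the top strand with its 3' end pointing upstream.
The product runs from position 1 to position 35, so its length is 35 − 1 + 1 = 35 bp.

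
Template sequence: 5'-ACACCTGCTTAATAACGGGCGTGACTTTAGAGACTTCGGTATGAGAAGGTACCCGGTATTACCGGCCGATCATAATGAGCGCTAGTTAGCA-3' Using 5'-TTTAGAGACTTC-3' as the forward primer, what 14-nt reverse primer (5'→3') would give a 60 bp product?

The forward primer binds at positions 26–37, so a 60 bp product ends at position 26 + 60 − 1 = 85.
The reverse primer anneals to the top strand over positions 72–85, i.e. to ATAATGAGCGCTAG.
Its sequence written 5'→3' is the reverse complement: CTAGCGCTCATTAT.

5'-CTAGCGCTCATTAT-3'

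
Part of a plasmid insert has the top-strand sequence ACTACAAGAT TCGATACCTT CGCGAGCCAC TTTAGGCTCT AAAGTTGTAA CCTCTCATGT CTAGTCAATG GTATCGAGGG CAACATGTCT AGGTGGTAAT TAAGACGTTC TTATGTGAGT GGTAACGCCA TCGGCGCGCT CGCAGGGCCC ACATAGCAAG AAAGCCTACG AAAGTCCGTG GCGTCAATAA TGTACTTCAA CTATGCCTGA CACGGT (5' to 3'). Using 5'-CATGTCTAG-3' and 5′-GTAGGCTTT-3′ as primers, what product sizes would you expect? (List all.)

The forward primer CATGTCTAG matches the top strand at positions 56–64, 84–92.
The reverse primer's reverse complement is AAAGCCTAC, matching at positions 161–169.
Each forward site pairs with the reverse site to give a product ending at position 169: sizes 114, 86 bp.

114 bp, 86 bp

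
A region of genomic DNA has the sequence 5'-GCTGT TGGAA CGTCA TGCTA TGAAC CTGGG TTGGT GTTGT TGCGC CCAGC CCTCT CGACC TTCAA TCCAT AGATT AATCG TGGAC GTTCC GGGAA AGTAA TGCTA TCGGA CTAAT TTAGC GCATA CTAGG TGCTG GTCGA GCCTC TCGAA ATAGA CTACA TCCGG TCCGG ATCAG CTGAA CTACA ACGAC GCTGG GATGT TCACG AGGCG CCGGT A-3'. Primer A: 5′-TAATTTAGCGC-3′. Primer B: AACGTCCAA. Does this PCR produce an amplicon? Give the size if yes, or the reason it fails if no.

No product — primer B has no binding site in the template.

Primer B (AACGTCCAA) does not match the top strand, and its reverse complement TTGGACGTT does not match either.
With no annealing site for primer B, no amplification occurs.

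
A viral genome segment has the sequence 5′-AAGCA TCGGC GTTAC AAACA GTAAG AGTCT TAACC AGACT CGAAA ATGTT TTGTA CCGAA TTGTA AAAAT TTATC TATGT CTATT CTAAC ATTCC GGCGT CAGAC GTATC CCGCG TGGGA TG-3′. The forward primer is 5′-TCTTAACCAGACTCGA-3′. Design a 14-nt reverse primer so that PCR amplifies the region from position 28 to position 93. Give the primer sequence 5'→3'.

The product's 3' end on the top strand is position 93.
The reverse primer anneals to the top strand over positions 80–93, i.e. to TCTATTCTAACATT.
Its sequence written 5'→3' is the reverse complement: AATGTTAGAATAGA.

5'-AATGTTAGAATAGA-3'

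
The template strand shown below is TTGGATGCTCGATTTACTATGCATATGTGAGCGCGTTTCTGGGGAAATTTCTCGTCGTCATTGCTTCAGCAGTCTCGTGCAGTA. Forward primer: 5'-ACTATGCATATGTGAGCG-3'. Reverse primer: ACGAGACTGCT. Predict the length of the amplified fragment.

63 bp

Scanning the template, ACTATGCATATGTGAGCG occurs at positions 16–33; this primer anneals to the bottom strand there with its 3' end pointing downstream.
Reverse complement of the reverse primer: AGCAGTCTCGT. This occurs on the top strand at positions 68–78.
Product length = (reverse-primer end) − (forward-primer start) + 1 = 78 − 16 + 1 = 63 bp.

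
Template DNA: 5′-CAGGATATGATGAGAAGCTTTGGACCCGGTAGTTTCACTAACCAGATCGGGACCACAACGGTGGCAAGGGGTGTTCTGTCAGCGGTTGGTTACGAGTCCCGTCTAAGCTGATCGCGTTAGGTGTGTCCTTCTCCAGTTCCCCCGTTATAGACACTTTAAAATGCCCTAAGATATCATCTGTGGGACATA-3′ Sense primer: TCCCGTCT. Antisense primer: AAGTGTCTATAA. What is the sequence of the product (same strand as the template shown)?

5'-TCCCGTCTAAGCTGATCGCGTTAGGTGTGTCCTTCTCCAGTTCCCCCGTTATAGACACTT-3'

Scanning the template, TCCCGTCT occurs at positions 97–104; this primer anneals to the bottom strand there with its 3' end pointing downstream.
Reverse complement of the reverse primer: TTATAGACACTT. This occurs on the top strand at positions 145–156.
The product is the template from position 97 through 156 (60 bp).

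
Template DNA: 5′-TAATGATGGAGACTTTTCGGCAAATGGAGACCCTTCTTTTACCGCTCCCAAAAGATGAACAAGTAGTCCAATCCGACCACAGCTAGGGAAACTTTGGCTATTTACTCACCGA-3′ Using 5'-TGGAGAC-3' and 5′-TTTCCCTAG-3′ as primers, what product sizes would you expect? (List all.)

The forward primer TGGAGAC matches the top strand at positions 7–13, 25–31.
The reverse primer's reverse complement is CTAGGGAAA, matching at positions 83–91.
Each forward site pairs with the reverse site to give a product ending at position 91: sizes 85, 67 bp.

85 bp, 67 bp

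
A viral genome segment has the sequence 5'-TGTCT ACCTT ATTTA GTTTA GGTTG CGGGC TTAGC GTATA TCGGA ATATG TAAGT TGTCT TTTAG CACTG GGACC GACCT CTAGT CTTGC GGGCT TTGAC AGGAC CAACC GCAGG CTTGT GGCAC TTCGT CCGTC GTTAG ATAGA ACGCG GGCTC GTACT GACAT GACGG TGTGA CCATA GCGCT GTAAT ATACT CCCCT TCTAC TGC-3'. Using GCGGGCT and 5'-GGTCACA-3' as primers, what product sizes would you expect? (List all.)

153 bp, 89 bp, 30 bp

The forward primer GCGGGCT matches the top strand at positions 25–31, 89–95, 148–154.
The reverse primer's reverse complement is TGTGACC, matching at positions 171–177.
Each forward site pairs with the reverse site to give a product ending at position 177: sizes 153, 89, 30 bp.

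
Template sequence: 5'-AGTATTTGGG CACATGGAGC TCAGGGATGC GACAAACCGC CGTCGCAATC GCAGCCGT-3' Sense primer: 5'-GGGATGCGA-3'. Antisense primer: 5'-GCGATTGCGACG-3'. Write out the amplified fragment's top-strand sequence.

5'-GGGATGCGACAAACCGCCGTCGCAATCGC-3'

Forward primer GGGATGCGA is found on the top strand at positions 24–32.
Taking the reverse complement of GCGATTGCGACG gives CGTCGCAATCGC, found at positions 41–52 on the template; the primer anneals here to the top strand with its 3' end pointing upstream.
The product is the template from position 24 through 52 (29 bp).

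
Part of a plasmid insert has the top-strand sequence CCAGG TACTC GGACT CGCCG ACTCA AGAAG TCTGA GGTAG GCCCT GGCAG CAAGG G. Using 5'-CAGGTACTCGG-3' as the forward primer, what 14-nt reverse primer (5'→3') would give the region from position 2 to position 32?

5'-GACTTCTTGAGTCG-3'

The product's 3' end on the top strand is position 32.
The reverse primer anneals to the top strand over positions 19–32, i.e. to CGACTCAAGAAGTC.
Its sequence written 5'→3' is the reverse complement: GACTTCTTGAGTCG.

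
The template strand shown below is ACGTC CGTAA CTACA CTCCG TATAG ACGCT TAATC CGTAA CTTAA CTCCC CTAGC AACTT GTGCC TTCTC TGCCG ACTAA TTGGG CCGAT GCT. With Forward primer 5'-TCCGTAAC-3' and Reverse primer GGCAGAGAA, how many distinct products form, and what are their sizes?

The forward primer TCCGTAAC matches the top strand at positions 4–11, 34–41.
The reverse primer's reverse complement is TTCTCTGCC, matching at positions 66–74.
Each forward site pairs with the reverse site to give a product ending at position 74: sizes 71, 41 bp.

Two products: 71 bp, 41 bp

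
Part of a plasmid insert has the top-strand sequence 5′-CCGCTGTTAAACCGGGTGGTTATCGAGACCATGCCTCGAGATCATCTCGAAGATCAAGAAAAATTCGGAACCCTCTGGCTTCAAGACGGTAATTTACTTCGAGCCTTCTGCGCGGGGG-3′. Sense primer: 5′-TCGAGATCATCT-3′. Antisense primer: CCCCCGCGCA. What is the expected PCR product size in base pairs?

83 bp

Forward primer TCGAGATCATCT is found on the top strand at positions 36–47.
Taking the reverse complement of CCCCCGCGCA gives TGCGCGGGGG, found at positions 109–118 on the template; the primer anneals here to the top strand with its 3' end pointing upstream.
Product length = (reverse-primer end) − (forward-primer start) + 1 = 118 − 36 + 1 = 83 bp.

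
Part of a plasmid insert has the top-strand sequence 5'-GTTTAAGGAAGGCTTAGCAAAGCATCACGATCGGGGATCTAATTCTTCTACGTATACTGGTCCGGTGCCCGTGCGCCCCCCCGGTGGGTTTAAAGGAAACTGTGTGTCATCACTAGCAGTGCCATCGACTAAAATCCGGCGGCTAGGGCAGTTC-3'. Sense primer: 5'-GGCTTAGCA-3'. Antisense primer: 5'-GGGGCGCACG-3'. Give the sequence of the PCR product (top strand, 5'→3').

5'-GGCTTAGCAAAGCATCACGATCGGGGATCTAATTCTTCTACGTATACTGGTCCGGTGCCCGTGCGCCCC-3'

Forward primer GGCTTAGCA is found on the top strand at positions 11–19.
Taking the reverse complement of GGGGCGCACG gives CGTGCGCCCC, found at positions 70–79 on the template; the primer anneals here to the top strand with its 3' end pointing upstream.
The product is the template from position 11 through 79 (69 bp).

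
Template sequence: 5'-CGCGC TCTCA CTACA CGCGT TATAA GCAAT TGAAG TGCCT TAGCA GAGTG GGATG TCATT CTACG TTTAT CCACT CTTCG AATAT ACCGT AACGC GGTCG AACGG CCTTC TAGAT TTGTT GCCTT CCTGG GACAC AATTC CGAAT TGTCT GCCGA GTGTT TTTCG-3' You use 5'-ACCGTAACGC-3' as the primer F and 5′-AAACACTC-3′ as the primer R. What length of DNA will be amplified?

The forward primer matches the template at positions 86–95.
Reverse complement of the reverse primer: GAGTGTTT. This occurs on the top strand at positions 154–161.
Amplicon spans positions 86–161: 76 bp.

76 bp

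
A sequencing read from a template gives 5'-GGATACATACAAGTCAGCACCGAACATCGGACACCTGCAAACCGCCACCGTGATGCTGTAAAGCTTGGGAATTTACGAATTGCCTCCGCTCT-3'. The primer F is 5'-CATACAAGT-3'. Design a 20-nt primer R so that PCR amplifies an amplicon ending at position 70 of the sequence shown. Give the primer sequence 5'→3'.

5'-TCCCAAGCTTTACAGCATCA-3'

The forward primer binds at positions 6–14; the product's 3' end on the top strand is position 70.
The reverse primer anneals to the top strand over positions 51–70, i.e. to TGATGCTGTAAAGCTTGGGA.
Its sequence written 5'→3' is the reverse complement: TCCCAAGCTTTACAGCATCA.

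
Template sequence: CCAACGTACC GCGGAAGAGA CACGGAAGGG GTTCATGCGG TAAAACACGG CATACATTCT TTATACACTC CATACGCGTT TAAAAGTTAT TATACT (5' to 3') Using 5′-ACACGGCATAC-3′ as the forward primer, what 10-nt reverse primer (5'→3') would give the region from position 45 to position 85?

The product's 3' end on the top strand is position 85.
The reverse primer anneals to the top strand over positions 76–85, i.e. to GCGTTTAAAA.
Its sequence written 5'→3' is the reverse complement: TTTTAAACGC.

5'-TTTTAAACGC-3'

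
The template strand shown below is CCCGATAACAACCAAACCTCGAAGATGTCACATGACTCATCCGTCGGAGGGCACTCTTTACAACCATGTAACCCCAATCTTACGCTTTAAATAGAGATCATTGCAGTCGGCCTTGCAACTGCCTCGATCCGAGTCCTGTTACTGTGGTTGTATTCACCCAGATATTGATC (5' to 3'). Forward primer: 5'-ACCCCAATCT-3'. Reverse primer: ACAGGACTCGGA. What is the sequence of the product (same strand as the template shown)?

The forward primer matches the template at positions 71–80.
Reverse complement of the reverse primer: TCCGAGTCCTGT. This occurs on the top strand at positions 128–139.
The product is the template from position 71 through 139 (69 bp).

5'-ACCCCAATCTTACGCTTTAAATAGAGATCATTGCAGTCGGCCTTGCAACTGCCTCGATCCGAGTCCTGT-3'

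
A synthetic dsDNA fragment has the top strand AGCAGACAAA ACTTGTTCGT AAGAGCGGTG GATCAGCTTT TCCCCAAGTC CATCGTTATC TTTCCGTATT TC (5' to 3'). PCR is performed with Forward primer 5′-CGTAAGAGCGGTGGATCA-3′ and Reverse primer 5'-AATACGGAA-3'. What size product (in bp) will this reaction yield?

53 bp

Forward primer CGTAAGAGCGGTGGATCA is found on the top strand at positions 18–35.
The reverse primer's reverse complement is TTCCGTATT, which matches the template at positions 62–70.
Amplicon spans positions 18–70: 53 bp.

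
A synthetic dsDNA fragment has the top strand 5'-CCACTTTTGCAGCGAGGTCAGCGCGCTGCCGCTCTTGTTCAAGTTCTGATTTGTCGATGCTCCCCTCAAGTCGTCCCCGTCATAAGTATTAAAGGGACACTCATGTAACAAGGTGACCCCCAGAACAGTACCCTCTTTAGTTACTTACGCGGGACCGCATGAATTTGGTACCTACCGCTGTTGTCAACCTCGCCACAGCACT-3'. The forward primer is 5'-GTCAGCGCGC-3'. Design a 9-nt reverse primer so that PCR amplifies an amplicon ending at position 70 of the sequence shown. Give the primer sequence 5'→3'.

The forward primer binds at positions 17–26; the product's 3' end on the top strand is position 70.
The reverse primer anneals to the top strand over positions 62–70, i.e. to CCCCTCAAG.
Its sequence written 5'→3' is the reverse complement: CTTGAGGGG.

5'-CTTGAGGGG-3'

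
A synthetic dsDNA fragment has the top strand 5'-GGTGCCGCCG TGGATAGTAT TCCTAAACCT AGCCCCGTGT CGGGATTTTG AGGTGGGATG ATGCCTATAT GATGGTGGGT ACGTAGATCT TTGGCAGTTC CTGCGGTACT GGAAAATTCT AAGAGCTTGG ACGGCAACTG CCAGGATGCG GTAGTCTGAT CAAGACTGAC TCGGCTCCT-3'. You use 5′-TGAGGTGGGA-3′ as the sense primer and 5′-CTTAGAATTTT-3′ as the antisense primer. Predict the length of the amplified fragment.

75 bp

Forward primer TGAGGTGGGA is found on the top strand at positions 49–58.
The reverse primer's reverse complement is AAAATTCTAAG, which matches the template at positions 113–123.
Product length = (reverse-primer end) − (forward-primer start) + 1 = 123 − 49 + 1 = 75 bp.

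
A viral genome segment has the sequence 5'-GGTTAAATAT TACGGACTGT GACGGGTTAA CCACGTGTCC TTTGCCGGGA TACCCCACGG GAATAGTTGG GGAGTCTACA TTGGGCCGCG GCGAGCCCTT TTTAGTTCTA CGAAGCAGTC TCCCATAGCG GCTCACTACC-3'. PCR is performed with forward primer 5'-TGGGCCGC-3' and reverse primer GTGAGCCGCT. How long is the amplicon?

55 bp

Scanning the template, TGGGCCGC occurs at positions 82–89; this primer anneals to the bottom strand there with its 3' end pointing downstream.
Reverse complement of the reverse primer: AGCGGCTCAC. This occurs on the top strand at positions 127–136.
Product length = (reverse-primer end) − (forward-primer start) + 1 = 136 − 82 + 1 = 55 bp.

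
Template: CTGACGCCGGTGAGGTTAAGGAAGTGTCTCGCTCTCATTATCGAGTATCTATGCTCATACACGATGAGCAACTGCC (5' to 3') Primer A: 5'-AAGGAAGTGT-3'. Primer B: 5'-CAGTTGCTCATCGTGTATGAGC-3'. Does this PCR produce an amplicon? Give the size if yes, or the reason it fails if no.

Yes — a 57 bp product.

Primer A (AAGGAAGTGT) matches the top strand at positions 18–27; it acts as a forward primer.
Primer B's reverse complement is GCTCATACACGATGAGCAACTG, matching the top strand at positions 53–74; it acts as a reverse primer.
The 3' ends face each other across positions 18–74, giving a 57 bp product.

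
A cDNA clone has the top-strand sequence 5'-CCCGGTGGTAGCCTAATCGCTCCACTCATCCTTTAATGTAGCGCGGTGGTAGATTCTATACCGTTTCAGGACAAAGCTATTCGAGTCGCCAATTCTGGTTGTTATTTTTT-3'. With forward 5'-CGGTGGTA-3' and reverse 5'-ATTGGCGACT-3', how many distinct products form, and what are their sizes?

Two products: 91 bp, 50 bp

The forward primer CGGTGGTA matches the top strand at positions 3–10, 44–51.
The reverse primer's reverse complement is AGTCGCCAAT, matching at positions 84–93.
Each forward site pairs with the reverse site to give a product ending at position 93: sizes 91, 50 bp.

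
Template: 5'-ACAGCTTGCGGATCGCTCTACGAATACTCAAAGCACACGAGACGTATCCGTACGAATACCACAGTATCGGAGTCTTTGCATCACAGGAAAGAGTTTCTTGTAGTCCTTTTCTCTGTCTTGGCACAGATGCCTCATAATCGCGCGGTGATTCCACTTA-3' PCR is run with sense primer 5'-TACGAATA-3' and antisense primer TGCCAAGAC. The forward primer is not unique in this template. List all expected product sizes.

The forward primer TACGAATA matches the top strand at positions 19–26, 51–58.
The reverse primer's reverse complement is GTCTTGGCA, matching at positions 115–123.
Each forward site pairs with the reverse site to give a product ending at position 123: sizes 105, 73 bp.

105 bp, 73 bp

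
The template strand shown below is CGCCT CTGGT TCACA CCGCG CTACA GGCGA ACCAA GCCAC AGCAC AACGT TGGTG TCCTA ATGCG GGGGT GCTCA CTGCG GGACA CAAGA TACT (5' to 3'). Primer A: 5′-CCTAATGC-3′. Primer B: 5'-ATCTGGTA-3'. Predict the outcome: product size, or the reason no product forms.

Primer B (ATCTGGTA) does not match the top strand, and its reverse complement TACCAGAT does not match either.
With no annealing site for primer B, no amplification occurs.

No product — primer B has no binding site in the template.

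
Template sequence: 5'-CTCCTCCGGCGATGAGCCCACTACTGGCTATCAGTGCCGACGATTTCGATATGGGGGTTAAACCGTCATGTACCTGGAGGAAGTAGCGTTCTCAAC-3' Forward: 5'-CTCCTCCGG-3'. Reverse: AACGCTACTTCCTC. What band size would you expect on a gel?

90 bp

The forward primer matches the template at positions 1–9.
Taking the reverse complement of AACGCTACTTCCTC gives GAGGAAGTAGCGTT, found at positions 77–90 on the template; the primer anneals here to the top strand with its 3' end pointing upstream.
Amplicon spans positions 1–90: 90 bp.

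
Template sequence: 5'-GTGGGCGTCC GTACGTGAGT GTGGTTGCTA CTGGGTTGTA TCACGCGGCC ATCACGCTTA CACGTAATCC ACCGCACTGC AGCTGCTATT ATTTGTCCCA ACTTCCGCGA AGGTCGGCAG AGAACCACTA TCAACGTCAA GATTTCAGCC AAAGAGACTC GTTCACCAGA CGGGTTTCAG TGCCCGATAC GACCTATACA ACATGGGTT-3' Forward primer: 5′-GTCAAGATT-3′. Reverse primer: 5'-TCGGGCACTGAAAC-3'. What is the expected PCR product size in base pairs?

Scanning the template, GTCAAGATT occurs at positions 136–144; this primer anneals to the bottom strand there with its 3' end pointing downstream.
Reverse complement of the reverse primer: GTTTCAGTGCCCGA. This occurs on the top strand at positions 174–187.
Amplicon spans positions 136–187: 52 bp.

52 bp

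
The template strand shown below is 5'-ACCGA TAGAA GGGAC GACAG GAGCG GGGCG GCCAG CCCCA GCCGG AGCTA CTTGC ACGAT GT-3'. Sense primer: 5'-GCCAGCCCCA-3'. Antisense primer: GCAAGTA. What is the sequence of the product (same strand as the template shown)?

5'-GCCAGCCCCAGCCGGAGCTACTTGC-3'

Scanning the template, GCCAGCCCCA occurs at positions 31–40; this primer anneals to the bottom strand there with its 3' end pointing downstream.
The reverse primer's reverse complement is TACTTGC, which matches the template at positions 49–55.
The product is the template from position 31 through 55 (25 bp).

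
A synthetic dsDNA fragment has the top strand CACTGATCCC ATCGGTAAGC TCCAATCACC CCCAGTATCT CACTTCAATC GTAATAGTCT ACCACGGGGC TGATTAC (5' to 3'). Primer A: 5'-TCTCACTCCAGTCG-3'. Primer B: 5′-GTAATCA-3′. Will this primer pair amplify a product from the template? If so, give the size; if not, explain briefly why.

No product — primer A has no binding site in the template.

Primer A (TCTCACTCCAGTCG) does not match the top strand, and its reverse complement CGACTGGAGTGAGA does not match either.
With no annealing site for primer A, no amplification occurs.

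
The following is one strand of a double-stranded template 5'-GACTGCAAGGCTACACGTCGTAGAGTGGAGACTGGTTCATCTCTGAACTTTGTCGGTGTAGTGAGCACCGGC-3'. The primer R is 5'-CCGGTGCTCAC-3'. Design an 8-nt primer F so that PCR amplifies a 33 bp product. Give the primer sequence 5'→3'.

5'-ATCTCTGA-3'

The reverse primer's reverse complement GTGAGCACCGG matches the template at positions 61–71, so the product ends at position 71.
A 33 bp product then starts at position 71 − 33 + 1 = 39.
The forward primer is identical to the top strand there: ATCTCTGA.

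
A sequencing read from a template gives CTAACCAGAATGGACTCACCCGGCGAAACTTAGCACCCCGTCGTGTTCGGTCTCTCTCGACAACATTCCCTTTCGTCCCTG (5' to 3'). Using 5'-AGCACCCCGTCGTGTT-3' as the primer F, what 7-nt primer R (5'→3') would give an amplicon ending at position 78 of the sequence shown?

The forward primer binds at positions 32–47; the product's 3' end on the top strand is position 78.
The reverse primer anneals to the top strand over positions 72–78, i.e. to TTCGTCC.
Its sequence written 5'→3' is the reverse complement: GGACGAA.

5'-GGACGAA-3'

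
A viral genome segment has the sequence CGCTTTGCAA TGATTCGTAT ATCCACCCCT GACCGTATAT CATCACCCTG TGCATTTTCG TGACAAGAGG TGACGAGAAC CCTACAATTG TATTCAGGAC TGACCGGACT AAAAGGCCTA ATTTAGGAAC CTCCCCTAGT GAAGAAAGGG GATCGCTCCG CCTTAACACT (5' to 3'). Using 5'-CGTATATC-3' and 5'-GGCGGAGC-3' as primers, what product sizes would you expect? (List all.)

147 bp, 129 bp

The forward primer CGTATATC matches the top strand at positions 16–23, 34–41.
The reverse primer's reverse complement is GCTCCGCC, matching at positions 155–162.
Each forward site pairs with the reverse site to give a product ending at position 162: sizes 147, 129 bp.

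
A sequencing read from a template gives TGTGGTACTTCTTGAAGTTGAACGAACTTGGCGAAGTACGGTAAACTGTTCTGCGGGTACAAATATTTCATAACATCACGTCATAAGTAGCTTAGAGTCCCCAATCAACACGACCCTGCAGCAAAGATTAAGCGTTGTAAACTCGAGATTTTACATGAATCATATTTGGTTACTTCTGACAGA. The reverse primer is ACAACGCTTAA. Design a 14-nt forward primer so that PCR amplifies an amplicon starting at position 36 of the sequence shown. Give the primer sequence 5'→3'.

The reverse primer's reverse complement TTAAGCGTTGT matches the template at positions 128–138; the product starts at position 36.
The forward primer is identical to the top strand over positions 36–49: GTACGGTAAACTGT.

5'-GTACGGTAAACTGT-3'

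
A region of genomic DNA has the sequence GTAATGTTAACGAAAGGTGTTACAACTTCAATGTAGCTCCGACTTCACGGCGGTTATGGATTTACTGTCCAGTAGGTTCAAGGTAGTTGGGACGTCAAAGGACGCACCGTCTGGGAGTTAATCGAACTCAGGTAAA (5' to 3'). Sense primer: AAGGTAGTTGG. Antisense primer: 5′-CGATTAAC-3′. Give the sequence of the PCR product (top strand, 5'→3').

5'-AAGGTAGTTGGGACGTCAAAGGACGCACCGTCTGGGAGTTAATCG-3'

Forward primer AAGGTAGTTGG is found on the top strand at positions 80–90.
Reverse complement of the reverse primer: GTTAATCG. This occurs on the top strand at positions 117–124.
The product is the template from position 80 through 124 (45 bp).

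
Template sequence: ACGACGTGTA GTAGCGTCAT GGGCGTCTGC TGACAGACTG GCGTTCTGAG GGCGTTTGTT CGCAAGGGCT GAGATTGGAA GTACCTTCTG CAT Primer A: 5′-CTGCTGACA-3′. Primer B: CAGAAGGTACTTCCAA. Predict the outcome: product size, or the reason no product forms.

Primer A (CTGCTGACA) matches the top strand at positions 27–35; it acts as a forward primer.
Primer B's reverse complement is TTGGAAGTACCTTCTG, matching the top strand at positions 75–90; it acts as a reverse primer.
The 3' ends face each other across positions 27–90, giving a 64 bp product.

Yes — a 64 bp product.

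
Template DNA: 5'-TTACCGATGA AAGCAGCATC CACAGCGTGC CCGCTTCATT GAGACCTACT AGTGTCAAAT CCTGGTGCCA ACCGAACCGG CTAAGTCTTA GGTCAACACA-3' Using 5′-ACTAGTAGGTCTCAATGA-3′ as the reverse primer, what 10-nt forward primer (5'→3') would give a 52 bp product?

The reverse primer's reverse complement TCATTGAGACCTACTAGT matches the template at positions 36–53, so the product ends at position 53.
A 52 bp product then starts at position 53 − 52 + 1 = 2.
The forward primer is identical to the top strand there: TACCGATGAA.

5'-TACCGATGAA-3'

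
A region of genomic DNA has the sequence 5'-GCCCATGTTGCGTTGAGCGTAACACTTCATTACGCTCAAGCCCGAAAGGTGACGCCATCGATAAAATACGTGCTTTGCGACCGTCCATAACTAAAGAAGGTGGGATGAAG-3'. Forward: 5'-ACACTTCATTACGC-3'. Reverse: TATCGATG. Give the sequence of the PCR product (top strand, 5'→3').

5'-ACACTTCATTACGCTCAAGCCCGAAAGGTGACGCCATCGATA-3'

Scanning the template, ACACTTCATTACGC occurs at positions 22–35; this primer anneals to the bottom strand there with its 3' end pointing downstream.
The reverse primer's reverse complement is CATCGATA, which matches the template at positions 56–63.
The product is the template from position 22 through 63 (42 bp).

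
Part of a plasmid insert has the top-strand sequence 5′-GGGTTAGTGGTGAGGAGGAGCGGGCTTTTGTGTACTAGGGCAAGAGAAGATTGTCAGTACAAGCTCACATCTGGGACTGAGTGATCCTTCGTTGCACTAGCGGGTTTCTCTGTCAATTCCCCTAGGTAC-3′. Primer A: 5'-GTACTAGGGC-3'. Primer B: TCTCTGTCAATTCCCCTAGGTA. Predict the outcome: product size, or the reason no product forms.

No product — both primers anneal to the same strand and extend in the same direction.

Primer A (GTACTAGGGC) matches the top strand at positions 32–41 (3' end points downstream).
Primer B (TCTCTGTCAATTCCCCTAGGTA) also matches the top strand directly, at positions 107–128 — its reverse complement TACCTAGGGGAATTGACAGAGA is not present.
Both primers anneal to the bottom strand with 3' ends pointing the same way, so neither can prime synthesis back toward the other.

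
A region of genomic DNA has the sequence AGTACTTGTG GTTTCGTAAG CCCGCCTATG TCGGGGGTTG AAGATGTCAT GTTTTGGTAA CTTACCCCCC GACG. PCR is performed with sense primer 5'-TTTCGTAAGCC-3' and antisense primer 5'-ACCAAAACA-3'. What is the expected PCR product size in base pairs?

Scanning the template, TTTCGTAAGCC occurs at positions 12–22; this primer anneals to the bottom strand there with its 3' end pointing downstream.
Taking the reverse complement of ACCAAAACA gives TGTTTTGGT, found at positions 50–58 on the template; the primer anneals here to the top strand with its 3' end pointing upstream.
Product length = (reverse-primer end) − (forward-primer start) + 1 = 58 − 12 + 1 = 47 bp.

47 bp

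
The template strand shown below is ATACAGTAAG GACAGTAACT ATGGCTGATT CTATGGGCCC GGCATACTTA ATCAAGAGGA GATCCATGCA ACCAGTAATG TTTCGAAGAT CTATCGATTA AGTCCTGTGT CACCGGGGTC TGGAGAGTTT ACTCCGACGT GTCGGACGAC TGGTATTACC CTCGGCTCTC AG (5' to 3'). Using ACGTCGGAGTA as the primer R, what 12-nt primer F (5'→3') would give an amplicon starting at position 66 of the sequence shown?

The reverse primer's reverse complement TACTCCGACGT matches the template at positions 130–140; the product starts at position 66.
The forward primer is identical to the top strand over positions 66–77: ATGCAACCAGTA.

5'-ATGCAACCAGTA-3'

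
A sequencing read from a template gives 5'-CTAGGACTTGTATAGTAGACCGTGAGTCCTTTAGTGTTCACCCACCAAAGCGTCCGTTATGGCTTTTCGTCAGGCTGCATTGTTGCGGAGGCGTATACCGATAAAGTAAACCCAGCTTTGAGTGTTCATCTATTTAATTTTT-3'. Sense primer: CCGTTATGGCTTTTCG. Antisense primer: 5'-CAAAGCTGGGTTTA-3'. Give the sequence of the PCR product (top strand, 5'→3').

5'-CCGTTATGGCTTTTCGTCAGGCTGCATTGTTGCGGAGGCGTATACCGATAAAGTAAACCCAGCTTTG-3'

Forward primer CCGTTATGGCTTTTCG is found on the top strand at positions 54–69.
The reverse primer's reverse complement is TAAACCCAGCTTTG, which matches the template at positions 107–120.
The product is the template from position 54 through 120 (67 bp).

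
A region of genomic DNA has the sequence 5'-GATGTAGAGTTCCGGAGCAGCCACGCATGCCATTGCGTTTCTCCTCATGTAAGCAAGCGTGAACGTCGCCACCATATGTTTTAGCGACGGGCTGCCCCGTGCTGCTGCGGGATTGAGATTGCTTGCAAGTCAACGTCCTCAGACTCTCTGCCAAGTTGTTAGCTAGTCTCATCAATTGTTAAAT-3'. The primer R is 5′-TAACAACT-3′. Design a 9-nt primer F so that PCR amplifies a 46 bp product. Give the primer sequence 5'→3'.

The reverse primer's reverse complement AGTTGTTA matches the template at positions 154–161, so the product ends at position 161.
A 46 bp product then starts at position 161 − 46 + 1 = 116.
The forward primer is identical to the top strand there: AGATTGCTT.

5'-AGATTGCTT-3'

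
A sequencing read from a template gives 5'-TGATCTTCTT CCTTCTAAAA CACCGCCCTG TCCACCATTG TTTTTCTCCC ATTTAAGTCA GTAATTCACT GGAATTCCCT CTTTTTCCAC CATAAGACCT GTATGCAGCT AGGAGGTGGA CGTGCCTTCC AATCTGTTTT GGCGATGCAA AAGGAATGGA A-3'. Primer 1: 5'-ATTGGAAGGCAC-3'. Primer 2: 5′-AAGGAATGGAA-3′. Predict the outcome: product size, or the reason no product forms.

Primer 1 (ATTGGAAGGCAC) has reverse complement GTGCCTTCCAAT, which matches the top strand at positions 122–133; primer 1 anneals to the top strand there with its 3' end pointing upstream toward position 122.
Primer 2 (AAGGAATGGAA) matches the top strand directly at positions 151–161; it anneals to the bottom strand with its 3' end pointing downstream toward position 161.
The 3' ends diverge (primer 1 extends toward position 1, primer 2 toward position 161), so the primers never converge on a shared product.

No product — the primers' 3' ends point away from each other.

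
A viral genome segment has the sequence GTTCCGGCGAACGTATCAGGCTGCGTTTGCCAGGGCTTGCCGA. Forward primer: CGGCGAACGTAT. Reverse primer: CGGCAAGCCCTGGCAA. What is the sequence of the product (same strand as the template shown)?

5'-CGGCGAACGTATCAGGCTGCGTTTGCCAGGGCTTGCCG-3'

Scanning the template, CGGCGAACGTAT occurs at positions 5–16; this primer anneals to the bottom strand there with its 3' end pointing downstream.
The reverse primer's reverse complement is TTGCCAGGGCTTGCCG, which matches the template at positions 27–42.
The product is the template from position 5 through 42 (38 bp).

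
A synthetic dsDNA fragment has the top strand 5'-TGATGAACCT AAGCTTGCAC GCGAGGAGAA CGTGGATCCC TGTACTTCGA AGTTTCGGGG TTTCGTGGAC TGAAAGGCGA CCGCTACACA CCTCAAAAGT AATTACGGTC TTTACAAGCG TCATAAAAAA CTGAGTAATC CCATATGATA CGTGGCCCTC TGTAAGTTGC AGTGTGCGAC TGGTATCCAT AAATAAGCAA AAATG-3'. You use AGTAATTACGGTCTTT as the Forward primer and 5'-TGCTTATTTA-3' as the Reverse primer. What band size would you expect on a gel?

102 bp

The forward primer matches the template at positions 98–113.
Reverse complement of the reverse primer: TAAATAAGCA. This occurs on the top strand at positions 190–199.
Product length = (reverse-primer end) − (forward-primer start) + 1 = 199 − 98 + 1 = 102 bp.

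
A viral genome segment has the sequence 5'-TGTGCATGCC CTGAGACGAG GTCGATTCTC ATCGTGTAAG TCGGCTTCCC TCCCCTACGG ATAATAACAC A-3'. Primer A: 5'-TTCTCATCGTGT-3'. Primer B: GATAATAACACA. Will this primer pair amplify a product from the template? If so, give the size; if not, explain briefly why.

Primer A (TTCTCATCGTGT) matches the top strand at positions 26–37 (3' end points downstream).
Primer B (GATAATAACACA) also matches the top strand directly, at positions 60–71 — its reverse complement TGTGTTATTATC is not present.
Both primers anneal to the bottom strand with 3' ends pointing the same way, so neither can prime synthesis back toward the other.

No product — both primers anneal to the same strand and extend in the same direction.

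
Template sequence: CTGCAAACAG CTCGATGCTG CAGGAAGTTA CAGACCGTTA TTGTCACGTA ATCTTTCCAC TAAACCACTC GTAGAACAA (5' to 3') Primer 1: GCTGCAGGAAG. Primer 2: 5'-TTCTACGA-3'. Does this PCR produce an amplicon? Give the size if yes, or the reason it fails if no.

Primer 1 (GCTGCAGGAAG) matches the top strand at positions 17–27; it acts as a forward primer.
Primer 2's reverse complement is TCGTAGAA, matching the top strand at positions 69–76; it acts as a reverse primer.
The 3' ends face each other across positions 17–76, giving a 60 bp product.

Yes — a 60 bp product.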